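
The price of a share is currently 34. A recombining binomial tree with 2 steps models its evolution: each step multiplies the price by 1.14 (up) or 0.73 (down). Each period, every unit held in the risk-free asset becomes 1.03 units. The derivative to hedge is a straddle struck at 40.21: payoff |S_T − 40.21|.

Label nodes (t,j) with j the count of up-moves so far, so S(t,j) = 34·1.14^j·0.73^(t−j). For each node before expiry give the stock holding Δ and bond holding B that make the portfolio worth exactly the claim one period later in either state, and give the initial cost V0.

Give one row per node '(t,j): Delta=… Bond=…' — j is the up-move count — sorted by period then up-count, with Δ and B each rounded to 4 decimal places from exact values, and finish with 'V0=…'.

(0,0): Delta=-0.5947 Bond=28.1357
(1,0): Delta=-1.0000 Bond=39.0388
(1,1): Delta=-0.4996 Bond=25.2914
V0=7.9153

The replicating-portfolio and risk-neutral prices coincide; use p* = (1.03−0.73)/(1.14−0.73) = 0.7317 for the latter.
At expiry t=2: V(2,0)=22.0914, V(2,1)=11.9152, V(2,2)=3.9764
Node (1,0) S=24.8200: V=(p*·11.9152+(1−p*)·22.0914)/1.03=14.2188; Δ=(11.9152−22.0914)/(28.2948−18.1186)=-1.0000; B=V−Δ·S=39.0388
Node (1,1) S=38.7600: V=(p*·3.9764+(1−p*)·11.9152)/1.03=5.9285; Δ=(3.9764−11.9152)/(44.1864−28.2948)=-0.4996; B=V−Δ·S=25.2914
Node (0,0) S=34.0000: V=(p*·5.9285+(1−p*)·14.2188)/1.03=7.9153; Δ=(5.9285−14.2188)/(38.7600−24.8200)=-0.5947; B=V−Δ·S=28.1357
Root portfolio cost Δ·34+B reproduces V0=7.9153.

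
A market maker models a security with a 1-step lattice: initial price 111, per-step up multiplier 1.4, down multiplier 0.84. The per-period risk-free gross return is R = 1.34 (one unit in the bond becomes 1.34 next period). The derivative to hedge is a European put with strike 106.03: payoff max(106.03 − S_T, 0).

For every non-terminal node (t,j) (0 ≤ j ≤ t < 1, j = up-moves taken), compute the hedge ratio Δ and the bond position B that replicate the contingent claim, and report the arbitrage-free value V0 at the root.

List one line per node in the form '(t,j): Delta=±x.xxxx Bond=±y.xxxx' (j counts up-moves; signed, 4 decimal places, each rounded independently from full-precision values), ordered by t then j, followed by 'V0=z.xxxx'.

No-arbitrage ⇒ martingale measure with p* = (R−d)/(u−d) = 0.8929.
Payoff layer (t=1): V(1,0)=12.7900, V(1,1)=0.0000
Node (0,0) S=111.0000: V=(p*·0.0000+(1−p*)·12.7900)/1.34=1.0227; Δ=(0.0000−12.7900)/(155.4000−93.2400)=-0.2058; B=V−Δ·S=23.8619
Each (Δ,B) replicates both successor values, so the strategy is self-financing and V0 is arbitrage-free.

(0,0): Delta=-0.2058 Bond=23.8619
V0=1.0227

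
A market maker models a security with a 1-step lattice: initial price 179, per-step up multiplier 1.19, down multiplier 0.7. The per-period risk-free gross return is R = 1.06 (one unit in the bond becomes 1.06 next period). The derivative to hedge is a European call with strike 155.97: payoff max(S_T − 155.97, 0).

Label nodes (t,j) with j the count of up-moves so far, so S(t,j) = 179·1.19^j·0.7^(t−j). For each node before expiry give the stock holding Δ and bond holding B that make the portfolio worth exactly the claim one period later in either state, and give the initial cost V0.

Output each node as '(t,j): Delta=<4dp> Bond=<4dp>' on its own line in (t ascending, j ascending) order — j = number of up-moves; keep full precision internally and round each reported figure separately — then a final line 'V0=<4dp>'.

(0,0): Delta=0.6503 Bond=-76.8733
V0=39.5348

Since d<R<u, set p* = (R−d)/(u−d) = 0.7347; price each node as the discounted p*-expectation of its children.
At expiry t=1: V(1,0)=0.0000, V(1,1)=57.0400
  t=0,j=0: stock 179.0000 → up 213.0100 (V=57.0400), down 125.3000 (V=0.0000). Price 39.5348; hedge Δ=0.6503, bond B=-76.8733.
Check: Δ(0,0)·S0 + B(0,0) = 39.5348 = V0.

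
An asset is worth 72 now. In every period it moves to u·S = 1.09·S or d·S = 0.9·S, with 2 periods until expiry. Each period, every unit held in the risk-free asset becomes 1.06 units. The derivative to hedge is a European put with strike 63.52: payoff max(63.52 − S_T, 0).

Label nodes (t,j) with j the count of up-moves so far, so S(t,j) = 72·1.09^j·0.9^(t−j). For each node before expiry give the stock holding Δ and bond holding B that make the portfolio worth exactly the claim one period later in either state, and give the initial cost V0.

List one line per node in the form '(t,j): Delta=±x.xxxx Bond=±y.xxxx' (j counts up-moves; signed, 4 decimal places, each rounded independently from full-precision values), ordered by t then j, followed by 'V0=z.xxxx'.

(0,0): Delta=-0.0566 Bond=4.1921
(1,0): Delta=-0.4224 Bond=28.1430
(1,1): Delta=0.0000 Bond=0.0000
V0=0.1154

Under the risk-neutral measure, an up-move has probability p* = (R−d)/(u−d) = 0.8421 and values discount at R = 1.06.
Terminal payoffs: V(2,0)=5.2000, V(2,1)=0.0000, V(2,2)=0.0000
Node (1,0) S=64.8000: V=(p*·0.0000+(1−p*)·5.2000)/1.06=0.7746; Δ=(0.0000−5.2000)/(70.6320−58.3200)=-0.4224; B=V−Δ·S=28.1430
Node (1,1) S=78.4800: V=(p*·0.0000+(1−p*)·0.0000)/1.06=0.0000; Δ=(0.0000−0.0000)/(85.5432−70.6320)=0.0000; B=V−Δ·S=0.0000
Node (0,0) S=72.0000: V=(p*·0.0000+(1−p*)·0.7746)/1.06=0.1154; Δ=(0.0000−0.7746)/(78.4800−64.8000)=-0.0566; B=V−Δ·S=4.1921
Check: Δ(0,0)·S0 + B(0,0) = 0.1154 = V0.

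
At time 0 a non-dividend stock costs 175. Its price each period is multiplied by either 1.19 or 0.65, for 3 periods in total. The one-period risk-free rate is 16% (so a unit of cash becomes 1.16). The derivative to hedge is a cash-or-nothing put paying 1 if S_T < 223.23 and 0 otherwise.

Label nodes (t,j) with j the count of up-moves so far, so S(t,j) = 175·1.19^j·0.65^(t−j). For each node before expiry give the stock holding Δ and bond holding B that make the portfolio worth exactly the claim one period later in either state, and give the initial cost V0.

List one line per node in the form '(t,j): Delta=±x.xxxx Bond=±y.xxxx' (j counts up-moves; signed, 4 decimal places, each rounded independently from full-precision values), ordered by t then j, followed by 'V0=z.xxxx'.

No-arbitrage ⇒ martingale measure with p* = (R−d)/(u−d) = 0.9444.
At expiry t=3: V(3,0)=1.0000, V(3,1)=1.0000, V(3,2)=1.0000, V(3,3)=0.0000
(2,0): S=73.9375. Δ = (V_up−V_dn)/(S_up−S_dn) = (1.0000−1.0000)/(87.9856−48.0594) = 0.0000. V = [p*·1.0000 + (1−p*)·1.0000]/1.16 = 0.8621. B = V − Δ·S = 0.8621.
(2,1): S=135.3625. Δ = (V_up−V_dn)/(S_up−S_dn) = (1.0000−1.0000)/(161.0814−87.9856) = 0.0000. V = [p*·1.0000 + (1−p*)·1.0000]/1.16 = 0.8621. B = V − Δ·S = 0.8621.
(2,2): S=247.8175. Δ = (V_up−V_dn)/(S_up−S_dn) = (0.0000−1.0000)/(294.9028−161.0814) = -0.0075. V = [p*·0.0000 + (1−p*)·1.0000]/1.16 = 0.0479. B = V − Δ·S = 1.8997.
(1,0): S=113.7500. Δ = (V_up−V_dn)/(S_up−S_dn) = (0.8621−0.8621)/(135.3625−73.9375) = 0.0000. V = [p*·0.8621 + (1−p*)·0.8621]/1.16 = 0.7432. B = V − Δ·S = 0.7432.
(1,1): S=208.2500. Δ = (V_up−V_dn)/(S_up−S_dn) = (0.0479−0.8621)/(247.8175−135.3625) = -0.0072. V = [p*·0.0479 + (1−p*)·0.8621]/1.16 = 0.0803. B = V − Δ·S = 1.5880.
(0,0): S=175.0000. Δ = (V_up−V_dn)/(S_up−S_dn) = (0.0803−0.7432)/(208.2500−113.7500) = -0.0070. V = [p*·0.0803 + (1−p*)·0.7432]/1.16 = 0.1010. B = V − Δ·S = 1.3285.
Self-financing check: at every node Δ·S+B equals the discounted successor values.

(0,0): Delta=-0.0070 Bond=1.3285
(1,0): Delta=0.0000 Bond=0.7432
(1,1): Delta=-0.0072 Bond=1.5880
(2,0): Delta=0.0000 Bond=0.8621
(2,1): Delta=0.0000 Bond=0.8621
(2,2): Delta=-0.0075 Bond=1.8997
V0=0.1010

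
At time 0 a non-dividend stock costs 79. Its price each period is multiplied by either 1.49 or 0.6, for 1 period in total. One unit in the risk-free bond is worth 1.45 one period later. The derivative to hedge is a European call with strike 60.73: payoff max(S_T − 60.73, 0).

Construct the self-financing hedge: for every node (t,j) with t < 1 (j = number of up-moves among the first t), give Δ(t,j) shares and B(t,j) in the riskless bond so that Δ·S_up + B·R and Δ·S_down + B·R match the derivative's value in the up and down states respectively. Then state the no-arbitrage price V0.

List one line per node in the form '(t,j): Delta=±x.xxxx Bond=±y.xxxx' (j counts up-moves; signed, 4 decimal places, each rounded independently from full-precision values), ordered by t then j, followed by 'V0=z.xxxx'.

(0,0): Delta=0.8104 Bond=-26.4921
V0=37.5304

Since d<R<u, set p* = (R−d)/(u−d) = 0.9551; price each node as the discounted p*-expectation of its children.
At expiry t=1: V(1,0)=0.0000, V(1,1)=56.9800
(0,0): S=79.0000. Δ = (V_up−V_dn)/(S_up−S_dn) = (56.9800−0.0000)/(117.7100−47.4000) = 0.8104. V = [p*·56.9800 + (1−p*)·0.0000]/1.45 = 37.5304. B = V − Δ·S = -26.4921.
Root portfolio cost Δ·79+B reproduces V0=37.5304.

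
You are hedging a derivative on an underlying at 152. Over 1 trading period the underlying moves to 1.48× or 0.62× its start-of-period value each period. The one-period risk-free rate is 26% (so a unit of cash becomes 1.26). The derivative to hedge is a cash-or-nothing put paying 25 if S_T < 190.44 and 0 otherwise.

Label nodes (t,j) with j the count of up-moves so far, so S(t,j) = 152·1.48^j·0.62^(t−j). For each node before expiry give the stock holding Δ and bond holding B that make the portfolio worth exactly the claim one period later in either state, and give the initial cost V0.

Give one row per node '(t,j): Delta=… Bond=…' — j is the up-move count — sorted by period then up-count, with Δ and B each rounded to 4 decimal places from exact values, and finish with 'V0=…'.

Under the risk-neutral measure, an up-move has probability p* = (R−d)/(u−d) = 0.7442 and values discount at R = 1.26.
Terminal values V(1,·): V(1,0)=25.0000, V(1,1)=0.0000
(0,0): S=152.0000. Δ = (V_up−V_dn)/(S_up−S_dn) = (0.0000−25.0000)/(224.9600−94.2400) = -0.1912. V = [p*·0.0000 + (1−p*)·25.0000]/1.26 = 5.0757. B = V − Δ·S = 34.1454.
The time-0 hedge costs 5.0757, which is the no-arbitrage price.

(0,0): Delta=-0.1912 Bond=34.1454
V0=5.0757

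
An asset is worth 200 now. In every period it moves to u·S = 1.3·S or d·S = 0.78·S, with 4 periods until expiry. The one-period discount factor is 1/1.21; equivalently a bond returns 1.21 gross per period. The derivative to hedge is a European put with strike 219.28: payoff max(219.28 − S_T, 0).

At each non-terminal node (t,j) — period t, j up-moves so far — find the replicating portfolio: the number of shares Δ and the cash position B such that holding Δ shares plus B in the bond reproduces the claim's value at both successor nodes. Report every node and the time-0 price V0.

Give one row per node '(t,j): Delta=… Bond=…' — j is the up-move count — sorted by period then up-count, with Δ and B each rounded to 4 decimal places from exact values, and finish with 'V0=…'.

(0,0): Delta=-0.0609 Bond=13.7807
(1,0): Delta=-0.2892 Bond=52.3013
(1,1): Delta=-0.0322 Bond=9.2179
(2,0): Delta=-1.0000 Bond=149.7712
(2,1): Delta=-0.2000 Bond=45.1827
(2,2): Delta=-0.0111 Bond=4.0313
(3,0): Delta=-1.0000 Bond=181.2231
(3,1): Delta=-1.0000 Bond=181.2231
(3,2): Delta=-0.0995 Bond=28.1835
(3,3): Delta=0.0000 Bond=0.0000
V0=1.6101

Under the risk-neutral measure, an up-move has probability p* = (R−d)/(u−d) = 0.8269 and values discount at R = 1.21.
Terminal payoffs: V(4,0)=145.2499, V(4,1)=95.8965, V(4,2)=13.6408, V(4,3)=0.0000, V(4,4)=0.0000
  t=3,j=0: stock 94.9104 → up 123.3835 (V=95.8965), down 74.0301 (V=145.2499). Price 86.3127; hedge Δ=-1.0000, bond B=181.2231.
  t=3,j=1: stock 158.1840 → up 205.6392 (V=13.6408), down 123.3835 (V=95.8965). Price 23.0391; hedge Δ=-1.0000, bond B=181.2231.
  t=3,j=2: stock 263.6400 → up 342.7320 (V=0.0000), down 205.6392 (V=13.6408). Price 1.9512; hedge Δ=-0.0995, bond B=28.1835.
  t=3,j=3: stock 439.4000 → up 571.2200 (V=0.0000), down 342.7320 (V=0.0000). Price 0.0000; hedge Δ=0.0000, bond B=0.0000.
  t=2,j=0: stock 121.6800 → up 158.1840 (V=23.0391), down 94.9104 (V=86.3127). Price 28.0912; hedge Δ=-1.0000, bond B=149.7712.
  t=2,j=1: stock 202.8000 → up 263.6400 (V=1.9512), down 158.1840 (V=23.0391). Price 4.6289; hedge Δ=-0.2000, bond B=45.1827.
  t=2,j=2: stock 338.0000 → up 439.4000 (V=0.0000), down 263.6400 (V=1.9512). Price 0.2791; hedge Δ=-0.0111, bond B=4.0313.
  t=1,j=0: stock 156.0000 → up 202.8000 (V=4.6289), down 121.6800 (V=28.0912). Price 7.1816; hedge Δ=-0.2892, bond B=52.3013.
  t=1,j=1: stock 260.0000 → up 338.0000 (V=0.2791), down 202.8000 (V=4.6289). Price 0.8529; hedge Δ=-0.0322, bond B=9.2179.
  t=0,j=0: stock 200.0000 → up 260.0000 (V=0.8529), down 156.0000 (V=7.1816). Price 1.6101; hedge Δ=-0.0609, bond B=13.7807.
The time-0 hedge costs 1.6101, which is the no-arbitrage price.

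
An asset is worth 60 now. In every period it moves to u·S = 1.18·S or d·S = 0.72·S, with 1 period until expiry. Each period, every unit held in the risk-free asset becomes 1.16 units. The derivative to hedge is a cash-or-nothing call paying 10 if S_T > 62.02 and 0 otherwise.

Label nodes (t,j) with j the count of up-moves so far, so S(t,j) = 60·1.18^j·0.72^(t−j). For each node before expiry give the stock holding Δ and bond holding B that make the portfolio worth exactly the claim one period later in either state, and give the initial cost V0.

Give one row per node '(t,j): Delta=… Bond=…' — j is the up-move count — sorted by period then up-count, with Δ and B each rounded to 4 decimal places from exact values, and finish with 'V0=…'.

(0,0): Delta=0.3623 Bond=-13.4933
V0=8.2459

Since d<R<u, set p* = (R−d)/(u−d) = 0.9565; price each node as the discounted p*-expectation of its children.
Terminal values V(1,·): V(1,0)=0.0000, V(1,1)=10.0000
  t=0,j=0: stock 60.0000 → up 70.8000 (V=10.0000), down 43.2000 (V=0.0000). Price 8.2459; hedge Δ=0.3623, bond B=-13.4933.
Each (Δ,B) replicates both successor values, so the strategy is self-financing and V0 is arbitrage-free.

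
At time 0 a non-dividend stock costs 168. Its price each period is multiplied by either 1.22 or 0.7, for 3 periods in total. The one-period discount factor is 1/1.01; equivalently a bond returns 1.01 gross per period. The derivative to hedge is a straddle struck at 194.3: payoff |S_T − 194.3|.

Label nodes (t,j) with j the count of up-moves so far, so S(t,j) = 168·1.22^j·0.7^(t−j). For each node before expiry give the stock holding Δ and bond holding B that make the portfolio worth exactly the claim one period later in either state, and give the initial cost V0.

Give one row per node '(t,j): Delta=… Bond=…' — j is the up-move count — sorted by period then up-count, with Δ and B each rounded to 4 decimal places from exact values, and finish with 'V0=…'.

Risk-neutral probability p* = (R−d)/(u−d) = (1.01−0.7)/(1.22−0.7) = 0.5962.
Payoff layer (t=3): V(3,0)=136.6760, V(3,1)=93.8696, V(3,2)=19.2642, V(3,3)=110.7625
Node (2,0) S=82.3200: V=(p*·93.8696+(1−p*)·136.6760)/1.01=110.0562; Δ=(93.8696−136.6760)/(100.4304−57.6240)=-1.0000; B=V−Δ·S=192.3762
Node (2,1) S=143.4720: V=(p*·19.2642+(1−p*)·93.8696)/1.01=48.9042; Δ=(19.2642−93.8696)/(175.0358−100.4304)=-1.0000; B=V−Δ·S=192.3762
Node (2,2) S=250.0512: V=(p*·110.7625+(1−p*)·19.2642)/1.01=73.0804; Δ=(110.7625−19.2642)/(305.0625−175.0358)=0.7037; B=V−Δ·S=-102.8779
Node (1,0) S=117.6000: V=(p*·48.9042+(1−p*)·110.0562)/1.01=72.8715; Δ=(48.9042−110.0562)/(143.4720−82.3200)=-1.0000; B=V−Δ·S=190.4715
Node (1,1) S=204.9600: V=(p*·73.0804+(1−p*)·48.9042)/1.01=62.6901; Δ=(73.0804−48.9042)/(250.0512−143.4720)=0.2268; B=V−Δ·S=16.1974
Node (0,0) S=168.0000: V=(p*·62.6901+(1−p*)·72.8715)/1.01=66.1404; Δ=(62.6901−72.8715)/(204.9600−117.6000)=-0.1165; B=V−Δ·S=85.7201
Root portfolio cost Δ·168+B reproduces V0=66.1404.

(0,0): Delta=-0.1165 Bond=85.7201
(1,0): Delta=-1.0000 Bond=190.4715
(1,1): Delta=0.2268 Bond=16.1974
(2,0): Delta=-1.0000 Bond=192.3762
(2,1): Delta=-1.0000 Bond=192.3762
(2,2): Delta=0.7037 Bond=-102.8779
V0=66.1404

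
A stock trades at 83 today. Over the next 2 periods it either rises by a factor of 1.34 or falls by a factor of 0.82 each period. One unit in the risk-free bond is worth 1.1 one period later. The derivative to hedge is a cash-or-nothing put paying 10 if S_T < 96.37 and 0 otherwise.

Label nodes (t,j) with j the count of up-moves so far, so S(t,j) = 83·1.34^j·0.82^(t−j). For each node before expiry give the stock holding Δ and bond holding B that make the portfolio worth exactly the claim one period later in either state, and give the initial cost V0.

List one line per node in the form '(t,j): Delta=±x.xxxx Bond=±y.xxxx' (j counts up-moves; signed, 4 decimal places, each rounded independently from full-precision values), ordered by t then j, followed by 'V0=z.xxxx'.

Under the risk-neutral measure, an up-move has probability p* = (R−d)/(u−d) = 0.5385 and values discount at R = 1.1.
Payoff layer (t=2): V(2,0)=10.0000, V(2,1)=10.0000, V(2,2)=0.0000
Node (1,0) S=68.0600: V=(p*·10.0000+(1−p*)·10.0000)/1.1=9.0909; Δ=(10.0000−10.0000)/(91.2004−55.8092)=0.0000; B=V−Δ·S=9.0909
Node (1,1) S=111.2200: V=(p*·0.0000+(1−p*)·10.0000)/1.1=4.1958; Δ=(0.0000−10.0000)/(149.0348−91.2004)=-0.1729; B=V−Δ·S=23.4266
Node (0,0) S=83.0000: V=(p*·4.1958+(1−p*)·9.0909)/1.1=5.8683; Δ=(4.1958−9.0909)/(111.2200−68.0600)=-0.1134; B=V−Δ·S=15.2819
Each (Δ,B) replicates both successor values, so the strategy is self-financing and V0 is arbitrage-free.

(0,0): Delta=-0.1134 Bond=15.2819
(1,0): Delta=0.0000 Bond=9.0909
(1,1): Delta=-0.1729 Bond=23.4266
V0=5.8683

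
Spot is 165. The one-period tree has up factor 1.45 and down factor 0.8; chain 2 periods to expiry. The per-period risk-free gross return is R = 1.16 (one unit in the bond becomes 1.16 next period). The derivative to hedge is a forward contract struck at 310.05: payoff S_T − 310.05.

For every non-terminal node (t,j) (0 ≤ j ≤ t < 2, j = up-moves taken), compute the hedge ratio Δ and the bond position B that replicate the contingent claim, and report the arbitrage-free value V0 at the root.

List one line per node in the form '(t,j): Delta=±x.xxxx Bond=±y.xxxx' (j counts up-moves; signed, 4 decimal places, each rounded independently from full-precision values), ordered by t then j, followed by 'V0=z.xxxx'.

(0,0): Delta=1.0000 Bond=-230.4177
(1,0): Delta=1.0000 Bond=-267.2845
(1,1): Delta=1.0000 Bond=-267.2845
V0=-65.4177

Since d<R<u, set p* = (R−d)/(u−d) = 0.5538; price each node as the discounted p*-expectation of its children.
Terminal payoffs: V(2,0)=-204.4500, V(2,1)=-118.6500, V(2,2)=36.8625
Node (1,0) S=132.0000: V=(p*·-118.6500+(1−p*)·-204.4500)/1.16=-135.2845; Δ=(-118.6500−-204.4500)/(191.4000−105.6000)=1.0000; B=V−Δ·S=-267.2845
Node (1,1) S=239.2500: V=(p*·36.8625+(1−p*)·-118.6500)/1.16=-28.0345; Δ=(36.8625−-118.6500)/(346.9125−191.4000)=1.0000; B=V−Δ·S=-267.2845
Node (0,0) S=165.0000: V=(p*·-28.0345+(1−p*)·-135.2845)/1.16=-65.4177; Δ=(-28.0345−-135.2845)/(239.2500−132.0000)=1.0000; B=V−Δ·S=-230.4177
Self-financing check: at every node Δ·S+B equals the discounted successor values.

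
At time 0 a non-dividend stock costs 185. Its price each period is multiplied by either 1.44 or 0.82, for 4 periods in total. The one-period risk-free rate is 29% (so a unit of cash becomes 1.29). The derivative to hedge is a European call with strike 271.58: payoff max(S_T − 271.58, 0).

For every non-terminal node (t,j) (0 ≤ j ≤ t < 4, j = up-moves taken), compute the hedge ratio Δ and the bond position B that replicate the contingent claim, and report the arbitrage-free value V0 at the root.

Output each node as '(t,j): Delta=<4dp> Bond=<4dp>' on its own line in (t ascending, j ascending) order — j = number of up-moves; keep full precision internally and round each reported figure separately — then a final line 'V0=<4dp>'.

No-arbitrage ⇒ martingale measure with p* = (R−d)/(u−d) = 0.7581.
Terminal values V(4,·): V(4,0)=0.0000, V(4,1)=0.0000, V(4,2)=0.0000, V(4,3)=181.3938, V(4,4)=523.8861
Node (3,0) S=102.0031: V=(p*·0.0000+(1−p*)·0.0000)/1.29=0.0000; Δ=(0.0000−0.0000)/(146.8844−83.6425)=0.0000; B=V−Δ·S=0.0000
Node (3,1) S=179.1274: V=(p*·0.0000+(1−p*)·0.0000)/1.29=0.0000; Δ=(0.0000−0.0000)/(257.9434−146.8844)=0.0000; B=V−Δ·S=0.0000
Node (3,2) S=314.5651: V=(p*·181.3938+(1−p*)·0.0000)/1.29=106.5955; Δ=(181.3938−0.0000)/(452.9738−257.9434)=0.9301; B=V−Δ·S=-185.9751
Node (3,3) S=552.4070: V=(p*·523.8861+(1−p*)·181.3938)/1.29=341.8799; Δ=(523.8861−181.3938)/(795.4661−452.9738)=1.0000; B=V−Δ·S=-210.5271
Node (2,0) S=124.3940: V=(p*·0.0000+(1−p*)·0.0000)/1.29=0.0000; Δ=(0.0000−0.0000)/(179.1274−102.0031)=0.0000; B=V−Δ·S=0.0000
Node (2,1) S=218.4480: V=(p*·106.5955+(1−p*)·0.0000)/1.29=62.6405; Δ=(106.5955−0.0000)/(314.5651−179.1274)=0.7870; B=V−Δ·S=-109.2877
Node (2,2) S=383.6160: V=(p*·341.8799+(1−p*)·106.5955)/1.29=220.8963; Δ=(341.8799−106.5955)/(552.4070−314.5651)=0.9892; B=V−Δ·S=-158.5947
Node (1,0) S=151.7000: V=(p*·62.6405+(1−p*)·0.0000)/1.29=36.8105; Δ=(62.6405−0.0000)/(218.4480−124.3940)=0.6660; B=V−Δ·S=-64.2226
Node (1,1) S=266.4000: V=(p*·220.8963+(1−p*)·62.6405)/1.29=141.5571; Δ=(220.8963−62.6405)/(383.6160−218.4480)=0.9582; B=V−Δ·S=-113.6942
Node (0,0) S=185.0000: V=(p*·141.5571+(1−p*)·36.8105)/1.29=90.0893; Δ=(141.5571−36.8105)/(266.4000−151.7000)=0.9132; B=V−Δ·S=-78.8568
Check: Δ(0,0)·S0 + B(0,0) = 90.0893 = V0.

(0,0): Delta=0.9132 Bond=-78.8568
(1,0): Delta=0.6660 Bond=-64.2226
(1,1): Delta=0.9582 Bond=-113.6942
(2,0): Delta=0.0000 Bond=0.0000
(2,1): Delta=0.7870 Bond=-109.2877
(2,2): Delta=0.9892 Bond=-158.5947
(3,0): Delta=0.0000 Bond=0.0000
(3,1): Delta=0.0000 Bond=0.0000
(3,2): Delta=0.9301 Bond=-185.9751
(3,3): Delta=1.0000 Bond=-210.5271
V0=90.0893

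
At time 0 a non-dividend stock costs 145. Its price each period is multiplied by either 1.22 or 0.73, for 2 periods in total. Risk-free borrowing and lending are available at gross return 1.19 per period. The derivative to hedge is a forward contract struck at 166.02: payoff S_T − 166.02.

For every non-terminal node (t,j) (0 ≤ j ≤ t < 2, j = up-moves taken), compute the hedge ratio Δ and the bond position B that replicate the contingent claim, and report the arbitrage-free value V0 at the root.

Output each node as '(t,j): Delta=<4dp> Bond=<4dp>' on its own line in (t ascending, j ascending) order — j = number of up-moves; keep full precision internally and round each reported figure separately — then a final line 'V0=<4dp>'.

Since d<R<u, set p* = (R−d)/(u−d) = 0.9388; price each node as the discounted p*-expectation of its children.
Terminal values V(2,·): V(2,0)=-88.7495, V(2,1)=-36.8830, V(2,2)=49.7980
(1,0): S=105.8500. Δ = (V_up−V_dn)/(S_up−S_dn) = (-36.8830−-88.7495)/(129.1370−77.2705) = 1.0000. V = [p*·-36.8830 + (1−p*)·-88.7495]/1.19 = -33.6626. B = V − Δ·S = -139.5126.
(1,1): S=176.9000. Δ = (V_up−V_dn)/(S_up−S_dn) = (49.7980−-36.8830)/(215.8180−129.1370) = 1.0000. V = [p*·49.7980 + (1−p*)·-36.8830]/1.19 = 37.3874. B = V − Δ·S = -139.5126.
(0,0): S=145.0000. Δ = (V_up−V_dn)/(S_up−S_dn) = (37.3874−-33.6626)/(176.9000−105.8500) = 1.0000. V = [p*·37.3874 + (1−p*)·-33.6626]/1.19 = 27.7625. B = V − Δ·S = -117.2375.
Root portfolio cost Δ·145+B reproduces V0=27.7625.

(0,0): Delta=1.0000 Bond=-117.2375
(1,0): Delta=1.0000 Bond=-139.5126
(1,1): Delta=1.0000 Bond=-139.5126
V0=27.7625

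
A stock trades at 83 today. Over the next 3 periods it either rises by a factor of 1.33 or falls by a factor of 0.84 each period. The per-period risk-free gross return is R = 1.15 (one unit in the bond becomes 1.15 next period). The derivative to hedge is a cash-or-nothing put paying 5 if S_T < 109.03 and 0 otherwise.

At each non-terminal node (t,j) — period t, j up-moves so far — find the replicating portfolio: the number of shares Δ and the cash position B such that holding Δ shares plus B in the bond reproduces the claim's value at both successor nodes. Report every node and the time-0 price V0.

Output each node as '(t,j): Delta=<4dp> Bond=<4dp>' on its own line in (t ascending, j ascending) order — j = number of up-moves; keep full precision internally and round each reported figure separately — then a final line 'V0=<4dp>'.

Risk-neutral probability p* = (R−d)/(u−d) = (1.15−0.84)/(1.33−0.84) = 0.6327.
At expiry t=3: V(3,0)=5.0000, V(3,1)=5.0000, V(3,2)=0.0000, V(3,3)=0.0000
Node (2,0) S=58.5648: V=(p*·5.0000+(1−p*)·5.0000)/1.15=4.3478; Δ=(5.0000−5.0000)/(77.8912−49.1944)=0.0000; B=V−Δ·S=4.3478
Node (2,1) S=92.7276: V=(p*·0.0000+(1−p*)·5.0000)/1.15=1.5972; Δ=(0.0000−5.0000)/(123.3277−77.8912)=-0.1100; B=V−Δ·S=11.8012
Node (2,2) S=146.8187: V=(p*·0.0000+(1−p*)·0.0000)/1.15=0.0000; Δ=(0.0000−0.0000)/(195.2689−123.3277)=0.0000; B=V−Δ·S=0.0000
Node (1,0) S=69.7200: V=(p*·1.5972+(1−p*)·4.3478)/1.15=2.2675; Δ=(1.5972−4.3478)/(92.7276−58.5648)=-0.0805; B=V−Δ·S=7.8811
Node (1,1) S=110.3900: V=(p*·0.0000+(1−p*)·1.5972)/1.15=0.5102; Δ=(0.0000−1.5972)/(146.8187−92.7276)=-0.0295; B=V−Δ·S=3.7697
Node (0,0) S=83.0000: V=(p*·0.5102+(1−p*)·2.2675)/1.15=1.0050; Δ=(0.5102−2.2675)/(110.3900−69.7200)=-0.0432; B=V−Δ·S=4.5913
Check: Δ(0,0)·S0 + B(0,0) = 1.0050 = V0.

(0,0): Delta=-0.0432 Bond=4.5913
(1,0): Delta=-0.0805 Bond=7.8811
(1,1): Delta=-0.0295 Bond=3.7697
(2,0): Delta=0.0000 Bond=4.3478
(2,1): Delta=-0.1100 Bond=11.8012
(2,2): Delta=0.0000 Bond=0.0000
V0=1.0050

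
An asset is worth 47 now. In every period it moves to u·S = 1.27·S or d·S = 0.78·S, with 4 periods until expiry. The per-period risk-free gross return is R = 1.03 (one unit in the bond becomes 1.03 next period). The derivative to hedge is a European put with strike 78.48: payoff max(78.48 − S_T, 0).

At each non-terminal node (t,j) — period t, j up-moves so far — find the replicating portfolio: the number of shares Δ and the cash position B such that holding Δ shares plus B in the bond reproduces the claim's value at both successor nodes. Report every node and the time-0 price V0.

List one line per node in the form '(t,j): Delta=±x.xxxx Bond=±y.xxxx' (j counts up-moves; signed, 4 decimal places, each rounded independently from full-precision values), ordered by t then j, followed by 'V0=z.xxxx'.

Under the risk-neutral measure, an up-move has probability p* = (R−d)/(u−d) = 0.5102 and values discount at R = 1.03.
Terminal values V(4,·): V(4,0)=61.0829, V(4,1)=50.1540, V(4,2)=32.3594, V(4,3)=3.3863, V(4,4)=0.0000
  t=3,j=0: stock 22.3039 → up 28.3260 (V=50.1540), down 17.3971 (V=61.0829). Price 53.8902; hedge Δ=-1.0000, bond B=76.1942.
  t=3,j=1: stock 36.3154 → up 46.1206 (V=32.3594), down 28.3260 (V=50.1540). Price 39.8788; hedge Δ=-1.0000, bond B=76.1942.
  t=3,j=2: stock 59.1289 → up 75.0937 (V=3.3863), down 46.1206 (V=32.3594). Price 17.0653; hedge Δ=-1.0000, bond B=76.1942.
  t=3,j=3: stock 96.2740 → up 122.2680 (V=0.0000), down 75.0937 (V=3.3863). Price 1.6103; hedge Δ=-0.0718, bond B=8.5211.
  t=2,j=0: stock 28.5948 → up 36.3154 (V=39.8788), down 22.3039 (V=53.8902). Price 45.3801; hedge Δ=-1.0000, bond B=73.9749.
  t=2,j=1: stock 46.5582 → up 59.1289 (V=17.0653), down 36.3154 (V=39.8788). Price 27.4167; hedge Δ=-1.0000, bond B=73.9749.
  t=2,j=2: stock 75.8063 → up 96.2740 (V=1.6103), down 59.1289 (V=17.0653). Price 8.9127; hedge Δ=-0.4161, bond B=40.4535.
  t=1,j=0: stock 36.6600 → up 46.5582 (V=27.4167), down 28.5948 (V=45.3801). Price 35.1603; hedge Δ=-1.0000, bond B=71.8203.
  t=1,j=1: stock 59.6900 → up 75.8063 (V=8.9127), down 46.5582 (V=27.4167). Price 17.4523; hedge Δ=-0.6327, bond B=55.2157.
  t=0,j=0: stock 47.0000 → up 59.6900 (V=17.4523), down 36.6600 (V=35.1603). Price 25.3647; hedge Δ=-0.7689, bond B=61.5035.
Each (Δ,B) replicates both successor values, so the strategy is self-financing and V0 is arbitrage-free.

(0,0): Delta=-0.7689 Bond=61.5035
(1,0): Delta=-1.0000 Bond=71.8203
(1,1): Delta=-0.6327 Bond=55.2157
(2,0): Delta=-1.0000 Bond=73.9749
(2,1): Delta=-1.0000 Bond=73.9749
(2,2): Delta=-0.4161 Bond=40.4535
(3,0): Delta=-1.0000 Bond=76.1942
(3,1): Delta=-1.0000 Bond=76.1942
(3,2): Delta=-1.0000 Bond=76.1942
(3,3): Delta=-0.0718 Bond=8.5211
V0=25.3647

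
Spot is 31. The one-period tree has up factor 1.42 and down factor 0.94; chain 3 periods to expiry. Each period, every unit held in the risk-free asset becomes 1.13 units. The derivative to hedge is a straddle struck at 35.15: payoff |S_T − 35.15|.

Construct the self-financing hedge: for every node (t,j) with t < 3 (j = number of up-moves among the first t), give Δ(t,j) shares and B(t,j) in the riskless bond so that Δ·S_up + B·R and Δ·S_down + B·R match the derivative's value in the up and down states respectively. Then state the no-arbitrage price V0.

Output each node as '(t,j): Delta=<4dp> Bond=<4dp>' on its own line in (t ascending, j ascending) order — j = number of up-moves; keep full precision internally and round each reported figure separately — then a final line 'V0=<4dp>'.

(0,0): Delta=0.6388 Bond=-10.2882
(1,0): Delta=0.2812 Bond=-1.2072
(1,1): Delta=1.0000 Bond=-27.5276
(2,0): Delta=-0.4302 Bond=18.1220
(2,1): Delta=1.0000 Bond=-31.1062
(2,2): Delta=1.0000 Bond=-31.1062
V0=9.5132

No-arbitrage ⇒ martingale measure with p* = (R−d)/(u−d) = 0.3958.
At expiry t=3: V(3,0)=9.4019, V(3,1)=3.7461, V(3,2)=23.6079, V(3,3)=53.6119
(2,0): S=27.3916. Δ = (V_up−V_dn)/(S_up−S_dn) = (3.7461−9.4019)/(38.8961−25.7481) = -0.4302. V = [p*·3.7461 + (1−p*)·9.4019]/1.13 = 6.3391. B = V − Δ·S = 18.1220.
(2,1): S=41.3788. Δ = (V_up−V_dn)/(S_up−S_dn) = (23.6079−3.7461)/(58.7579−38.8961) = 1.0000. V = [p*·23.6079 + (1−p*)·3.7461]/1.13 = 10.2726. B = V − Δ·S = -31.1062.
(2,2): S=62.5084. Δ = (V_up−V_dn)/(S_up−S_dn) = (53.6119−23.6079)/(88.7619−58.7579) = 1.0000. V = [p*·53.6119 + (1−p*)·23.6079]/1.13 = 31.4022. B = V − Δ·S = -31.1062.
(1,0): S=29.1400. Δ = (V_up−V_dn)/(S_up−S_dn) = (10.2726−6.3391)/(41.3788−27.3916) = 0.2812. V = [p*·10.2726 + (1−p*)·6.3391]/1.13 = 6.9877. B = V − Δ·S = -1.2072.
(1,1): S=44.0200. Δ = (V_up−V_dn)/(S_up−S_dn) = (31.4022−10.2726)/(62.5084−41.3788) = 1.0000. V = [p*·31.4022 + (1−p*)·10.2726]/1.13 = 16.4924. B = V − Δ·S = -27.5276.
(0,0): S=31.0000. Δ = (V_up−V_dn)/(S_up−S_dn) = (16.4924−6.9877)/(44.0200−29.1400) = 0.6388. V = [p*·16.4924 + (1−p*)·6.9877]/1.13 = 9.5132. B = V − Δ·S = -10.2882.
Check: Δ(0,0)·S0 + B(0,0) = 9.5132 = V0.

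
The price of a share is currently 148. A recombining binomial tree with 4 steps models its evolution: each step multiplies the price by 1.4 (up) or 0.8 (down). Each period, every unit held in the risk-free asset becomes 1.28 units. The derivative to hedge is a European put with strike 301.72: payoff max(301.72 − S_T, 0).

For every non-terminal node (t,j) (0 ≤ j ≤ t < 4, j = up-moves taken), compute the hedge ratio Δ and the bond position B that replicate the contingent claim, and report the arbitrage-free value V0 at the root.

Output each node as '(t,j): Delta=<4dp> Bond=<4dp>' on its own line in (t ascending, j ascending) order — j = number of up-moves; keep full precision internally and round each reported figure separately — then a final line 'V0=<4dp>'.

No-arbitrage ⇒ martingale measure with p* = (R−d)/(u−d) = 0.8000.
Terminal payoffs: V(4,0)=241.0992, V(4,1)=195.6336, V(4,2)=116.0688, V(4,3)=0.0000, V(4,4)=0.0000
Node (3,0) S=75.7760: V=(p*·195.6336+(1−p*)·241.0992)/1.28=159.9427; Δ=(195.6336−241.0992)/(106.0864−60.6208)=-1.0000; B=V−Δ·S=235.7188
Node (3,1) S=132.6080: V=(p*·116.0688+(1−p*)·195.6336)/1.28=103.1108; Δ=(116.0688−195.6336)/(185.6512−106.0864)=-1.0000; B=V−Δ·S=235.7188
Node (3,2) S=232.0640: V=(p*·0.0000+(1−p*)·116.0688)/1.28=18.1357; Δ=(0.0000−116.0688)/(324.8896−185.6512)=-0.8336; B=V−Δ·S=211.5838
Node (3,3) S=406.1120: V=(p*·0.0000+(1−p*)·0.0000)/1.28=0.0000; Δ=(0.0000−0.0000)/(568.5568−324.8896)=0.0000; B=V−Δ·S=0.0000
Node (2,0) S=94.7200: V=(p*·103.1108+(1−p*)·159.9427)/1.28=89.4353; Δ=(103.1108−159.9427)/(132.6080−75.7760)=-1.0000; B=V−Δ·S=184.1553
Node (2,1) S=165.7600: V=(p*·18.1357+(1−p*)·103.1108)/1.28=27.4459; Δ=(18.1357−103.1108)/(232.0640−132.6080)=-0.8544; B=V−Δ·S=169.0709
Node (2,2) S=290.0800: V=(p*·0.0000+(1−p*)·18.1357)/1.28=2.8337; Δ=(0.0000−18.1357)/(406.1120−232.0640)=-0.1042; B=V−Δ·S=33.0600
Node (1,0) S=118.4000: V=(p*·27.4459+(1−p*)·89.4353)/1.28=31.1279; Δ=(27.4459−89.4353)/(165.7600−94.7200)=-0.8726; B=V−Δ·S=134.4436
Node (1,1) S=207.2000: V=(p*·2.8337+(1−p*)·27.4459)/1.28=6.0595; Δ=(2.8337−27.4459)/(290.0800−165.7600)=-0.1980; B=V−Δ·S=47.0798
Node (0,0) S=148.0000: V=(p*·6.0595+(1−p*)·31.1279)/1.28=8.6509; Δ=(6.0595−31.1279)/(207.2000−118.4000)=-0.2823; B=V−Δ·S=50.4317
Self-financing check: at every node Δ·S+B equals the discounted successor values.

(0,0): Delta=-0.2823 Bond=50.4317
(1,0): Delta=-0.8726 Bond=134.4436
(1,1): Delta=-0.1980 Bond=47.0798
(2,0): Delta=-1.0000 Bond=184.1553
(2,1): Delta=-0.8544 Bond=169.0709
(2,2): Delta=-0.1042 Bond=33.0600
(3,0): Delta=-1.0000 Bond=235.7188
(3,1): Delta=-1.0000 Bond=235.7188
(3,2): Delta=-0.8336 Bond=211.5838
(3,3): Delta=0.0000 Bond=0.0000
V0=8.6509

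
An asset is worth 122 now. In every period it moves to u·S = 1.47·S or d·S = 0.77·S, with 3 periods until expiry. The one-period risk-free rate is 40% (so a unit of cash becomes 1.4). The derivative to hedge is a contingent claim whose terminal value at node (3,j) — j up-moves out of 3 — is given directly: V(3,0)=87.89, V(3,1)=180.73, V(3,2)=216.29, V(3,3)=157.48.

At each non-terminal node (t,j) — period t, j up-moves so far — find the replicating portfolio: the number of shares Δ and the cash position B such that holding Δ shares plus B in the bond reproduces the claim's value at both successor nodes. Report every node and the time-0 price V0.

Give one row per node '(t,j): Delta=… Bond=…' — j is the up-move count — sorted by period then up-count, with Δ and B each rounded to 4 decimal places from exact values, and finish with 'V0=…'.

(0,0): Delta=-0.2408 Bond=92.1803
(1,0): Delta=0.4485 Bond=64.3006
(1,1): Delta=-0.2809 Bond=136.2471
(2,0): Delta=1.8336 Bond=-10.1671
(2,1): Delta=0.3679 Bond=101.1529
(2,2): Delta=-0.3187 Bond=200.7007
V0=62.8021

Under the risk-neutral measure, an up-move has probability p* = (R−d)/(u−d) = 0.9000 and values discount at R = 1.4.
At expiry t=3: V(3,0)=87.8900, V(3,1)=180.7300, V(3,2)=216.2900, V(3,3)=157.4800
(2,0): S=72.3338. Δ = (V_up−V_dn)/(S_up−S_dn) = (180.7300−87.8900)/(106.3307−55.6970) = 1.8336. V = [p*·180.7300 + (1−p*)·87.8900]/1.4 = 122.4614. B = V − Δ·S = -10.1671.
(2,1): S=138.0918. Δ = (V_up−V_dn)/(S_up−S_dn) = (216.2900−180.7300)/(202.9949−106.3307) = 0.3679. V = [p*·216.2900 + (1−p*)·180.7300]/1.4 = 151.9529. B = V − Δ·S = 101.1529.
(2,2): S=263.6298. Δ = (V_up−V_dn)/(S_up−S_dn) = (157.4800−216.2900)/(387.5358−202.9949) = -0.3187. V = [p*·157.4800 + (1−p*)·216.2900]/1.4 = 116.6864. B = V − Δ·S = 200.7007.
(1,0): S=93.9400. Δ = (V_up−V_dn)/(S_up−S_dn) = (151.9529−122.4614)/(138.0918−72.3338) = 0.4485. V = [p*·151.9529 + (1−p*)·122.4614]/1.4 = 106.4312. B = V − Δ·S = 64.3006.
(1,1): S=179.3400. Δ = (V_up−V_dn)/(S_up−S_dn) = (116.6864−151.9529)/(263.6298−138.0918) = -0.2809. V = [p*·116.6864 + (1−p*)·151.9529]/1.4 = 85.8665. B = V − Δ·S = 136.2471.
(0,0): S=122.0000. Δ = (V_up−V_dn)/(S_up−S_dn) = (85.8665−106.4312)/(179.3400−93.9400) = -0.2408. V = [p*·85.8665 + (1−p*)·106.4312]/1.4 = 62.8021. B = V − Δ·S = 92.1803.
The time-0 hedge costs 62.8021, which is the no-arbitrage price.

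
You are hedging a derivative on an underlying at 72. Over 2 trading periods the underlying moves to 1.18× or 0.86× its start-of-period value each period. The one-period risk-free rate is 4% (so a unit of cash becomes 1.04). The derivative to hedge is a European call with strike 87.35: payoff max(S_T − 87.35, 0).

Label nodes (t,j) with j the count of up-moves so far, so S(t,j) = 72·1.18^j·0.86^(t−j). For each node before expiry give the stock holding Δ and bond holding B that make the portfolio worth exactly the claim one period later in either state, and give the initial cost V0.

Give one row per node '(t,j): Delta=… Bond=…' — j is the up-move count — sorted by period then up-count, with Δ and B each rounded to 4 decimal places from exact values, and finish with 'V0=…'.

(0,0): Delta=0.3029 Bond=-18.0338
(1,0): Delta=0.0000 Bond=0.0000
(1,1): Delta=0.4746 Bond=-33.3426
V0=3.7745

No-arbitrage ⇒ martingale measure with p* = (R−d)/(u−d) = 0.5625.
At expiry t=2: V(2,0)=0.0000, V(2,1)=0.0000, V(2,2)=12.9028
  t=1,j=0: stock 61.9200 → up 73.0656 (V=0.0000), down 53.2512 (V=0.0000). Price 0.0000; hedge Δ=0.0000, bond B=0.0000.
  t=1,j=1: stock 84.9600 → up 100.2528 (V=12.9028), down 73.0656 (V=0.0000). Price 6.9787; hedge Δ=0.4746, bond B=-33.3426.
  t=0,j=0: stock 72.0000 → up 84.9600 (V=6.9787), down 61.9200 (V=0.0000). Price 3.7745; hedge Δ=0.3029, bond B=-18.0338.
The time-0 hedge costs 3.7745, which is the no-arbitrage price.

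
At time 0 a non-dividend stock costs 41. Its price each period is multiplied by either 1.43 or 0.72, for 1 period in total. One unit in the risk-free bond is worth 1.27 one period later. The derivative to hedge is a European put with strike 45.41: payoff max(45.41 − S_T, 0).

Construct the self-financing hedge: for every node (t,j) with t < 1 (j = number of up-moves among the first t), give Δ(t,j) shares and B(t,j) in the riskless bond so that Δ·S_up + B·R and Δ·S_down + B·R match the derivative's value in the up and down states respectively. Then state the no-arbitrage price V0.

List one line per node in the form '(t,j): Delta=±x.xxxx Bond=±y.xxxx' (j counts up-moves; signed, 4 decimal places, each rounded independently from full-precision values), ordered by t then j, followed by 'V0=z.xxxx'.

Since d<R<u, set p* = (R−d)/(u−d) = 0.7746; price each node as the discounted p*-expectation of its children.
Terminal values V(1,·): V(1,0)=15.8900, V(1,1)=0.0000
(0,0): S=41.0000. Δ = (V_up−V_dn)/(S_up−S_dn) = (0.0000−15.8900)/(58.6300−29.5200) = -0.5459. V = [p*·0.0000 + (1−p*)·15.8900]/1.27 = 2.8196. B = V − Δ·S = 25.1998.
Each (Δ,B) replicates both successor values, so the strategy is self-financing and V0 is arbitrage-free.

(0,0): Delta=-0.5459 Bond=25.1998
V0=2.8196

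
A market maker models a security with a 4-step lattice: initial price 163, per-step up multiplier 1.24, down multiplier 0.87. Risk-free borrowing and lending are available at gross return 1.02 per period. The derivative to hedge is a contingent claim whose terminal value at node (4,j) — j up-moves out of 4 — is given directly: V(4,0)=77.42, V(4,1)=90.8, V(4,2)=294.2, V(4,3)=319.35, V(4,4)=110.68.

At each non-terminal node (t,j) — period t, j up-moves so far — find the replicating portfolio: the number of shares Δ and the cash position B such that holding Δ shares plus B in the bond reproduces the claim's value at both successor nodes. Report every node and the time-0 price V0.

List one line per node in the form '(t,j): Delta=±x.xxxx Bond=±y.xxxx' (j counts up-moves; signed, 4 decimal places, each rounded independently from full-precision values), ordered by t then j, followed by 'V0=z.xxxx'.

No-arbitrage ⇒ martingale measure with p* = (R−d)/(u−d) = 0.4054.
Payoff layer (t=4): V(4,0)=77.4200, V(4,1)=90.8000, V(4,2)=294.2000, V(4,3)=319.3500, V(4,4)=110.6800
Node (3,0) S=107.3360: V=(p*·90.8000+(1−p*)·77.4200)/1.02=81.2199; Δ=(90.8000−77.4200)/(133.0966−93.3823)=0.3369; B=V−Δ·S=45.0578
Node (3,1) S=152.9846: V=(p*·294.2000+(1−p*)·90.8000)/1.02=169.8622; Δ=(294.2000−90.8000)/(189.7009−133.0966)=3.5934; B=V−Δ·S=-379.8675
Node (3,2) S=218.0471: V=(p*·319.3500+(1−p*)·294.2000)/1.02=298.4274; Δ=(319.3500−294.2000)/(270.3783−189.7009)=0.3117; B=V−Δ·S=230.4544
Node (3,3) S=310.7797: V=(p*·110.6800+(1−p*)·319.3500)/1.02=230.1510; Δ=(110.6800−319.3500)/(385.3668−270.3783)=-1.8147; B=V−Δ·S=794.1240
Node (2,0) S=123.3747: V=(p*·169.8622+(1−p*)·81.2199)/1.02=114.8588; Δ=(169.8622−81.2199)/(152.9846−107.3360)=1.9418; B=V−Δ·S=-124.7149
Node (2,1) S=175.8444: V=(p*·298.4274+(1−p*)·169.8622)/1.02=217.6306; Δ=(298.4274−169.8622)/(218.0471−152.9846)=1.9760; B=V−Δ·S=-129.8428
Node (2,2) S=250.6288: V=(p*·230.1510+(1−p*)·298.4274)/1.02=265.4390; Δ=(230.1510−298.4274)/(310.7797−218.0471)=-0.7363; B=V−Δ·S=449.9697
Node (1,0) S=141.8100: V=(p*·217.6306+(1−p*)·114.8588)/1.02=153.4540; Δ=(217.6306−114.8588)/(175.8444−123.3747)=1.9587; B=V−Δ·S=-124.3077
Node (1,1) S=202.1200: V=(p*·265.4390+(1−p*)·217.6306)/1.02=232.3651; Δ=(265.4390−217.6306)/(250.6288−175.8444)=0.6393; B=V−Δ·S=103.1532
Node (0,0) S=163.0000: V=(p*·232.3651+(1−p*)·153.4540)/1.02=181.8088; Δ=(232.3651−153.4540)/(202.1200−141.8100)=1.3084; B=V−Δ·S=-31.4645
Check: Δ(0,0)·S0 + B(0,0) = 181.8088 = V0.

(0,0): Delta=1.3084 Bond=-31.4645
(1,0): Delta=1.9587 Bond=-124.3077
(1,1): Delta=0.6393 Bond=103.1532
(2,0): Delta=1.9418 Bond=-124.7149
(2,1): Delta=1.9760 Bond=-129.8428
(2,2): Delta=-0.7363 Bond=449.9697
(3,0): Delta=0.3369 Bond=45.0578
(3,1): Delta=3.5934 Bond=-379.8675
(3,2): Delta=0.3117 Bond=230.4544
(3,3): Delta=-1.8147 Bond=794.1240
V0=181.8088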